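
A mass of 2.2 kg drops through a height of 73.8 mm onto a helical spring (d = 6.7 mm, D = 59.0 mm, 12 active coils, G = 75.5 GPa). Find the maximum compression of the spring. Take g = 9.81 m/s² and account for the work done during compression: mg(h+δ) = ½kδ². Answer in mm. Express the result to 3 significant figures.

k = Gd⁴/(8D³N_a) = (75.5×10³)(6.7⁴)/(8·59.0³·12) = 7.7165 N/mm
W = mg = 2.2 × 9.81 = 21.582 N
½kδ² − Wδ − Wh = 0 → δ = (W + √(W² + 2kWh))/k
δ = (21.582 + √(465.78 + 24580.9))/7.7165 = (21.582 + 158.26)/7.7165 = 23.306 mm

23.3 mm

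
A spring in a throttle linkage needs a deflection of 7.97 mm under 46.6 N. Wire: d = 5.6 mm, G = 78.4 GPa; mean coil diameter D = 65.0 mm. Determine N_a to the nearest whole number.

Required rate k = F/δ = 46.6/7.97 = 5.8469 N/mm
N_a = Gd⁴/(8D³k) = (78.4×10³ × 5.6⁴)/(8 × 65.0³ × 5.8469)
    = 7.71024e+07 / 1.28457e+07 = 6.002 → 6 coils

6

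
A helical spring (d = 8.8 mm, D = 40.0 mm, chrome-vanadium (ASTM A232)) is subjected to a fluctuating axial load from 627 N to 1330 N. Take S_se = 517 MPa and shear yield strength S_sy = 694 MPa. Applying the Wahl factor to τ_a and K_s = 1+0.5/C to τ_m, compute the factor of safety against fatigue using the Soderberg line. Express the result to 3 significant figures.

2.70

C = D/d = 40.0/8.8 = 4.5455; K_W = (4C−1)/(4C−4)+0.615/C = 1.3468; K_s = 1+0.5/C = 1.1100
F_a = (F_max−F_min)/2 = 351.5 N; F_m = (F_max+F_min)/2 = 978.5 N
τ_a = K_W·8F_aD/(πd³) = 1.3468 × 52.538 = 70.761 MPa
τ_m = K_s·8F_mD/(πd³) = 1.1100 × 146.26 = 162.34 MPa
Soderberg: 1/n_f = τ_a/S_se + τ_m/S_sy = 70.761/517 + 162.34/694 = 0.13687 + 0.23392 = 0.37079
n_f = 1/0.37079 = 2.697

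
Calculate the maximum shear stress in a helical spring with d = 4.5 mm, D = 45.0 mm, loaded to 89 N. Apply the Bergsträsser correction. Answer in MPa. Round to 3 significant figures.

Spring index C = D/d = 45.0/4.5 = 10.0000
K_B = (4C+2)/(4C−3) = 42.000/37.000 = 1.1351
τ₀ = 8FD/(πd³) = 8·89·45.0/(π·4.5³) = 32040/286.28 = 111.92 MPa
τ_max = K·τ₀ = 1.1351 × 111.92 = 127.04 MPa

127 MPa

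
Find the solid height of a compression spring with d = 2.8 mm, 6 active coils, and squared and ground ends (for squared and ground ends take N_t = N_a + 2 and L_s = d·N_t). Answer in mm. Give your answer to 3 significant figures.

22.4 mm

squared and ground ends: N_t = N_a + 2 = 6 + 2 = 8
L_s = d·N_t = 2.8 × 8 = 22.4 mm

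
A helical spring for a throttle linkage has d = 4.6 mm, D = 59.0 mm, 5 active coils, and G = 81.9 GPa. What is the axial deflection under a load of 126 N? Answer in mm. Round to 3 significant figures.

28.2 mm

k = Gd⁴/(8D³N_a) = (81.9×10³)(4.6⁴)/(8·59.0³·5) = 4.4637 N/mm
δ = F/k = 126 / 4.4637 = 28.227 mm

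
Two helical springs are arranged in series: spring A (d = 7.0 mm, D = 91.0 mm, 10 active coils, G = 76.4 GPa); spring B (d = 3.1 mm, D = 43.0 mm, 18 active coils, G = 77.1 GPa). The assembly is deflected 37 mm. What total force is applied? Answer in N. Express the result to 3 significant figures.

19.1 N

k_A = Gd⁴/(8D³N_a) = (76.4×10³)(7.0⁴)/(8·91.0³·10) = 3.0428 N/mm
k_B = Gd⁴/(8D³N_a) = (77.1×10³)(3.1⁴)/(8·43.0³·18) = 0.62192 N/mm
Series: 1/k_eq = 1/3.0428 + 1/0.62192 = 1.9366; k_eq = 0.51638 N/mm
F = k_eq·δ = 0.51638·37 = 19.106 N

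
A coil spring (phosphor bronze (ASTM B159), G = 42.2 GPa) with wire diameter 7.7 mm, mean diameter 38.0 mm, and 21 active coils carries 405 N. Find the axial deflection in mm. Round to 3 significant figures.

25.2 mm

k = Gd⁴/(8D³N_a) = (42.2×10³)(7.7⁴)/(8·38.0³·21) = 16.092 N/mm
δ = F/k = 405 / 16.092 = 25.167 mm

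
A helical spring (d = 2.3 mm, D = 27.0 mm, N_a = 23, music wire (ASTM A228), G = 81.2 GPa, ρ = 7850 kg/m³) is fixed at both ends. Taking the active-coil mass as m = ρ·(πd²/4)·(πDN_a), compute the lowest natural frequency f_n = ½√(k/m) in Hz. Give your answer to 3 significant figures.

49.7 Hz

k = Gd⁴/(8D³N_a) = (81.2×10³)(2.3⁴)/(8·27.0³·23) = 0.62742 N/mm = 627.42 N/m
Wire length L = πDN_a = π·27.0·23 = 1950.9 mm
m = ρ·(πd²/4)·L = 7850 × 4.1548×10⁻⁶ m² × 1.9509 m = 0.063629 kg
f_n = ½√(k/m) = 0.5·√(627.42/0.063629) = 0.5·√(9860.6) = 49.65 Hz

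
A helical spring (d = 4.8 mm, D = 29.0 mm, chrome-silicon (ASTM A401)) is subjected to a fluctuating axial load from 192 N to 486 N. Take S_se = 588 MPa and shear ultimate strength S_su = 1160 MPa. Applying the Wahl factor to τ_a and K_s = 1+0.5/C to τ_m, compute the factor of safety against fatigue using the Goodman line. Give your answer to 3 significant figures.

2.38

C = D/d = 29.0/4.8 = 6.0417; K_W = (4C−1)/(4C−4)+0.615/C = 1.2506; K_s = 1+0.5/C = 1.0828
F_a = (F_max−F_min)/2 = 147 N; F_m = (F_max+F_min)/2 = 339 N
τ_a = K_W·8F_aD/(πd³) = 1.2506 × 98.159 = 122.75 MPa
τ_m = K_s·8F_mD/(πd³) = 1.0828 × 226.37 = 245.1 MPa
Goodman: 1/n_f = τ_a/S_se + τ_m/S_su = 122.75/588 + 245.1/1160 = 0.20876 + 0.21129 = 0.42006
n_f = 1/0.42006 = 2.381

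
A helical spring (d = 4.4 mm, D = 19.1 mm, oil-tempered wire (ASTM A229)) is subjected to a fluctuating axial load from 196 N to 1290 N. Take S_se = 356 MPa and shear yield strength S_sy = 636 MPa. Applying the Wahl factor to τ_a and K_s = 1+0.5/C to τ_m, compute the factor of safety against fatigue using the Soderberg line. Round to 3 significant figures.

C = D/d = 19.1/4.4 = 4.3409; K_W = (4C−1)/(4C−4)+0.615/C = 1.3662; K_s = 1+0.5/C = 1.1152
F_a = (F_max−F_min)/2 = 547 N; F_m = (F_max+F_min)/2 = 743 N
τ_a = K_W·8F_aD/(πd³) = 1.3662 × 312.32 = 426.68 MPa
τ_m = K_s·8F_mD/(πd³) = 1.1152 × 424.23 = 473.1 MPa
Soderberg: 1/n_f = τ_a/S_se + τ_m/S_sy = 426.68/356 + 473.1/636 = 1.19855 + 0.74386 = 1.9424
n_f = 1/1.9424 = 0.5148

0.515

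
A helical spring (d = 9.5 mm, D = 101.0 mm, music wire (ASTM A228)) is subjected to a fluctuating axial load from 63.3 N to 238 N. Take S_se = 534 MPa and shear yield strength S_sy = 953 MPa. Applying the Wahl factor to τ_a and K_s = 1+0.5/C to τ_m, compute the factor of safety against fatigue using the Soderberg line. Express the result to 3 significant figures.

9.49

C = D/d = 101.0/9.5 = 10.6316; K_W = (4C−1)/(4C−4)+0.615/C = 1.1357; K_s = 1+0.5/C = 1.0470
F_a = (F_max−F_min)/2 = 87.35 N; F_m = (F_max+F_min)/2 = 150.65 N
τ_a = K_W·8F_aD/(πd³) = 1.1357 × 26.203 = 29.759 MPa
τ_m = K_s·8F_mD/(πd³) = 1.0470 × 45.192 = 47.317 MPa
Soderberg: 1/n_f = τ_a/S_se + τ_m/S_sy = 29.759/534 + 47.317/953 = 0.05573 + 0.04965 = 0.10538
n_f = 1/0.10538 = 9.489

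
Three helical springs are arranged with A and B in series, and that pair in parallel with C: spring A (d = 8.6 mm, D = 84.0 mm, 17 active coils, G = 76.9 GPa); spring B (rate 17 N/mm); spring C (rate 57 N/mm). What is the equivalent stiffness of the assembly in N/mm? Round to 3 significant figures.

k_A = Gd⁴/(8D³N_a) = (76.9×10³)(8.6⁴)/(8·84.0³·17) = 5.2185 N/mm
Springs A,B series: k_AB = 1/(1/5.2185+1/17) = 3.9928 N/mm; parallel with C: k_eq = 3.9928+57 = 60.993 N/mm

61.0 N/mm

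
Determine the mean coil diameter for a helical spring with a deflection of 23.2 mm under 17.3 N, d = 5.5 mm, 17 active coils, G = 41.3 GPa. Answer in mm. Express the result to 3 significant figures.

72.0 mm

Required rate k = F/δ = 17.3/23.2 = 0.74569 N/mm
D = (Gd⁴/(8N_a·k))^(1/3) = (41.3×10³·5.5⁴/(8·17·0.74569))^(1/3)
  = (372652)^(1/3) = 71.9617 mm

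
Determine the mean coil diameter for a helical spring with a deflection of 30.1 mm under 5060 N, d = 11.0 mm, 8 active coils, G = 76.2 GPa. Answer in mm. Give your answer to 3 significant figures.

47.0 mm

Required rate k = F/δ = 5060/30.1 = 168.11 N/mm
D = (Gd⁴/(8N_a·k))^(1/3) = (76.2×10³·11.0⁴/(8·8·168.11))^(1/3)
  = (103696)^(1/3) = 46.9808 mm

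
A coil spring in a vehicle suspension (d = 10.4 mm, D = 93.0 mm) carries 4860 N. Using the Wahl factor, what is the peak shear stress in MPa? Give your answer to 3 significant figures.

1190 MPa

Spring index C = D/d = 93.0/10.4 = 8.9423
K_W = (4C−1)/(4C−4) + 0.615/C = 34.769/31.769 + 0.0688 = 1.1632
τ₀ = 8FD/(πd³) = 8·4860·93.0/(π·10.4³) = 3.61584e+06/3533.9 = 1023.2 MPa
τ_max = K·τ₀ = 1.1632 × 1023.2 = 1190.2 MPa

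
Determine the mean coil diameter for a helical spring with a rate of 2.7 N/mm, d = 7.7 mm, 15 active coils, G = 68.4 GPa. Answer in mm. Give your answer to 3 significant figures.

90.5 mm

D = (Gd⁴/(8N_a·k))^(1/3) = (68.4×10³·7.7⁴/(8·15·2.7))^(1/3)
  = (742120)^(1/3) = 90.5367 mm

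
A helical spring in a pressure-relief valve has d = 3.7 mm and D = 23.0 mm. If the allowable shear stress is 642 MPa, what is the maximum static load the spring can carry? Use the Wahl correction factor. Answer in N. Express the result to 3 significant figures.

C = D/d = 23.0/3.7 = 6.2162
K_W = (4C−1)/(4C−4) + 0.615/C = 23.865/20.865 + 0.0989 = 1.2427
τ_max = K·8FD/(πd³) → F_max = τ_allow·πd³/(8DK)
F_max = 642·π·3.7³/(8·23.0·1.2427) = 1.0216e+05/228.66 = 446.79 N

447 N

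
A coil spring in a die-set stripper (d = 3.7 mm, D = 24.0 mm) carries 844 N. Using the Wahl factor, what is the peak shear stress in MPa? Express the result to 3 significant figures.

1250 MPa

Spring index C = D/d = 24.0/3.7 = 6.4865
K_W = (4C−1)/(4C−4) + 0.615/C = 24.946/21.946 + 0.0948 = 1.2315
τ₀ = 8FD/(πd³) = 8·844·24.0/(π·3.7³) = 162048/159.13 = 1018.3 MPa
τ_max = K·τ₀ = 1.2315 × 1018.3 = 1254.1 MPa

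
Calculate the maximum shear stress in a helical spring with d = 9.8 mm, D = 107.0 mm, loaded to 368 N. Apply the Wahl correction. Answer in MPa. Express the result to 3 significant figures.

Spring index C = D/d = 107.0/9.8 = 10.9184
K_W = (4C−1)/(4C−4) + 0.615/C = 42.673/39.673 + 0.0563 = 1.1319
τ₀ = 8FD/(πd³) = 8·368·107.0/(π·9.8³) = 315008/2956.8 = 106.54 MPa
τ_max = K·τ₀ = 1.1319 × 106.54 = 120.59 MPa

121 MPa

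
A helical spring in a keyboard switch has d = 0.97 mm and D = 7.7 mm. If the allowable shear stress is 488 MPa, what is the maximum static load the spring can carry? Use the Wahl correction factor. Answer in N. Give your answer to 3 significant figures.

C = D/d = 7.7/0.97 = 7.9381
K_W = (4C−1)/(4C−4) + 0.615/C = 30.753/27.753 + 0.0775 = 1.1856
τ_max = K·8FD/(πd³) → F_max = τ_allow·πd³/(8DK)
F_max = 488·π·0.97³/(8·7.7·1.1856) = 1399.2/73.031 = 19.159 N

19.2 N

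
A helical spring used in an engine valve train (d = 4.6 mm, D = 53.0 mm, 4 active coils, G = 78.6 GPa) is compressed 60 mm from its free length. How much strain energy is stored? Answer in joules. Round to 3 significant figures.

k = Gd⁴/(8D³N_a) = (78.6×10³)(4.6⁴)/(8·53.0³·4) = 7.3871 N/mm
U = ½kδ² = 0.5 × 7.3871 × 60² = 13297 N·mm = 13.297 J

13.3 J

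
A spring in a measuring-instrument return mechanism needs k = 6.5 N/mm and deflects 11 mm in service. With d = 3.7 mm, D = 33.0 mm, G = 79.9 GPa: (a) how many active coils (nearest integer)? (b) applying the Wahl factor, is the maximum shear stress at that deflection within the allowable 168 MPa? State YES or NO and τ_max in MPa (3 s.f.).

(a) 8 coils; (b) YES, τ_max = 138 MPa

N_a = Gd⁴/(8D³k) = (79.9×10³)(3.7⁴)/(8·33.0³·6.5) = 8.013 → N_a = 8
Actual rate k = Gd⁴/(8D³·8) = 6.5108 N/mm
Working load F = kδ = 6.5108·11 = 71.618 N
C = 33.0/3.7 = 8.9189; K_W = (4C−1)/(4C−4)+0.615/C = 1.1637
τ_max = K_W·8FD/(πd³) = 1.1637·118.82 = 138.26 MPa
τ_max ≤ 168 MPa → acceptable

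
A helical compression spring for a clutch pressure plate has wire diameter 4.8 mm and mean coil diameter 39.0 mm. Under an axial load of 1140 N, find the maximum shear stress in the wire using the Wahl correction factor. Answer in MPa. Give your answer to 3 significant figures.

1210 MPa

Spring index C = D/d = 39.0/4.8 = 8.1250
K_W = (4C−1)/(4C−4) + 0.615/C = 31.500/28.500 + 0.0757 = 1.1810
τ₀ = 8FD/(πd³) = 8·1140·39.0/(π·4.8³) = 355680/347.44 = 1023.7 MPa
τ_max = K·τ₀ = 1.1810 × 1023.7 = 1209 MPa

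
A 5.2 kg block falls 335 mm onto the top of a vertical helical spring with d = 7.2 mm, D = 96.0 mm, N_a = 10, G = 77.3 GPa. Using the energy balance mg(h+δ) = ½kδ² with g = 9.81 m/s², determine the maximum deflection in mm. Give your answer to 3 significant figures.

k = Gd⁴/(8D³N_a) = (77.3×10³)(7.2⁴)/(8·96.0³·10) = 2.935 N/mm
W = mg = 5.2 × 9.81 = 51.012 N
½kδ² − Wδ − Wh = 0 → δ = (W + √(W² + 2kWh))/k
δ = (51.012 + √(2602.2 + 100312))/2.935 = (51.012 + 320.8)/2.935 = 126.68 mm

127 mm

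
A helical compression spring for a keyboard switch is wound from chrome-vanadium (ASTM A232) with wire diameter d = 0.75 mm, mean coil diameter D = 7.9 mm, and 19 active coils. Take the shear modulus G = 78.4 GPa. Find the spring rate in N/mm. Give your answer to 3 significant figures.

k = Gd⁴/(8D³N_a) = (78.4×10³ × 0.75⁴) / (8 × 7.9³ × 19)
  = 24806.2 / 74941.9 = 0.33101 N/mm

0.331 N/mm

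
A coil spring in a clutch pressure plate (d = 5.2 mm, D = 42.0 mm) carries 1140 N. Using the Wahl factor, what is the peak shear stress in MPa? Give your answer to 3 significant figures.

Spring index C = D/d = 42.0/5.2 = 8.0769
K_W = (4C−1)/(4C−4) + 0.615/C = 31.308/28.308 + 0.0761 = 1.1821
τ₀ = 8FD/(πd³) = 8·1140·42.0/(π·5.2³) = 383040/441.73 = 867.13 MPa
τ_max = K·τ₀ = 1.1821 × 867.13 = 1025.1 MPa

1030 MPa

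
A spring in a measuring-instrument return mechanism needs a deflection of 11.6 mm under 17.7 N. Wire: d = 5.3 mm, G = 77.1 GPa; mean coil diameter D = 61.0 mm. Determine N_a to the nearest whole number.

22

Required rate k = F/δ = 17.7/11.6 = 1.5259 N/mm
N_a = Gd⁴/(8D³k) = (77.1×10³ × 5.3⁴)/(8 × 61.0³ × 1.5259)
    = 6.08356e+07 / 2.77073e+06 = 21.96 → 22 coils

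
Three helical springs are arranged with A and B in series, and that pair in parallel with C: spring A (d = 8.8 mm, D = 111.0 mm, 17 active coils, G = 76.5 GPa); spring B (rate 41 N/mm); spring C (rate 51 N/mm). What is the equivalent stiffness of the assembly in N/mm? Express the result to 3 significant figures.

k_A = Gd⁴/(8D³N_a) = (76.5×10³)(8.8⁴)/(8·111.0³·17) = 2.4665 N/mm
Springs A,B series: k_AB = 1/(1/2.4665+1/41) = 2.3266 N/mm; parallel with C: k_eq = 2.3266+51 = 53.327 N/mm

53.3 N/mm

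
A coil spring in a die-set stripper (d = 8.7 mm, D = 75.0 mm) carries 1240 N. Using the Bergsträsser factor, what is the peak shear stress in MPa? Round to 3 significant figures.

417 MPa

Spring index C = D/d = 75.0/8.7 = 8.6207
K_B = (4C+2)/(4C−3) = 36.483/31.483 = 1.1588
τ₀ = 8FD/(πd³) = 8·1240·75.0/(π·8.7³) = 744000/2068.7 = 359.64 MPa
τ_max = K·τ₀ = 1.1588 × 359.64 = 416.75 MPa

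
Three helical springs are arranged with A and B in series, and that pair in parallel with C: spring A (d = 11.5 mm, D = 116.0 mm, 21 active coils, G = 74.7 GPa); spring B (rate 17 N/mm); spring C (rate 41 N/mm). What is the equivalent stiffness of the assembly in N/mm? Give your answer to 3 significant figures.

k_A = Gd⁴/(8D³N_a) = (74.7×10³)(11.5⁴)/(8·116.0³·21) = 4.9823 N/mm
Springs A,B series: k_AB = 1/(1/4.9823+1/17) = 3.8531 N/mm; parallel with C: k_eq = 3.8531+41 = 44.853 N/mm

44.9 N/mm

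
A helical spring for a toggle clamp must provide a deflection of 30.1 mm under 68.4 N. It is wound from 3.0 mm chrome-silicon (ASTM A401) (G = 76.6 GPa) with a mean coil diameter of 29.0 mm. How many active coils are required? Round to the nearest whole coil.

14

Required rate k = F/δ = 68.4/30.1 = 2.2724 N/mm
N_a = Gd⁴/(8D³k) = (76.6×10³ × 3.0⁴)/(8 × 29.0³ × 2.2724)
    = 6.2046e+06 / 443377 = 13.99 → 14 coils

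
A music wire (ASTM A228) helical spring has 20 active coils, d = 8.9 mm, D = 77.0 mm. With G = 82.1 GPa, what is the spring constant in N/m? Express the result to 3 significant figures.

k = Gd⁴/(8D³N_a) = (82.1×10³ × 8.9⁴) / (8 × 77.0³ × 20)
  = 5.15114e+08 / 7.30453e+07 = 7.052 N/mm = 7052 N/m

7050 N/m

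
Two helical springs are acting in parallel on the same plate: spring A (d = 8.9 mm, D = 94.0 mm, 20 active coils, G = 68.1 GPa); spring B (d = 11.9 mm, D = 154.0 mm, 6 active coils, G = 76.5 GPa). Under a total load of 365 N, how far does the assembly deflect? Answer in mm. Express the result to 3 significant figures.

k_A = Gd⁴/(8D³N_a) = (68.1×10³)(8.9⁴)/(8·94.0³·20) = 3.2152 N/mm
k_B = Gd⁴/(8D³N_a) = (76.5×10³)(11.9⁴)/(8·154.0³·6) = 8.7508 N/mm
Parallel: k_eq = 3.2152 + 8.7508 = 11.966 N/mm
δ = F/k_eq = 365/11.966 = 30.503 mm

30.5 mm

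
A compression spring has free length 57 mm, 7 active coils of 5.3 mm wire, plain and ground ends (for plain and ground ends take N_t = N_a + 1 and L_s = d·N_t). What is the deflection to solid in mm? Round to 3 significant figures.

N_t = 8; L_s = 5.3·8 = 42.4 mm
δ_solid = L₀ − L_s = 57 − 42.4 = 14.6 mm

14.6 mm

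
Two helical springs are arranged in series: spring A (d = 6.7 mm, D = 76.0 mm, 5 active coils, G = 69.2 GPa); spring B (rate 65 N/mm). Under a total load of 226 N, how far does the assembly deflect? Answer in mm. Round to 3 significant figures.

k_A = Gd⁴/(8D³N_a) = (69.2×10³)(6.7⁴)/(8·76.0³·5) = 7.9415 N/mm
Series: 1/k_eq = 1/7.9415 + 1/65 = 0.1413; k_eq = 7.0769 N/mm
δ = F/k_eq = 226/7.0769 = 31.935 mm

31.9 mm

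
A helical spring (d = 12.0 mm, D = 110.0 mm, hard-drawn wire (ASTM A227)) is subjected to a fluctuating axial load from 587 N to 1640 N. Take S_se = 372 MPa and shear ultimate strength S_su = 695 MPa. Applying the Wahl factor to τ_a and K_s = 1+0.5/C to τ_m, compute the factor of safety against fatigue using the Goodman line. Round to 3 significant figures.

C = D/d = 110.0/12.0 = 9.1667; K_W = (4C−1)/(4C−4)+0.615/C = 1.1589; K_s = 1+0.5/C = 1.0545
F_a = (F_max−F_min)/2 = 526.5 N; F_m = (F_max+F_min)/2 = 1113.5 N
τ_a = K_W·8F_aD/(πd³) = 1.1589 × 85.347 = 98.911 MPa
τ_m = K_s·8F_mD/(πd³) = 1.0545 × 180.5 = 190.35 MPa
Goodman: 1/n_f = τ_a/S_se + τ_m/S_su = 98.911/372 + 190.35/695 = 0.26589 + 0.27388 = 0.53977
n_f = 1/0.53977 = 1.853

1.85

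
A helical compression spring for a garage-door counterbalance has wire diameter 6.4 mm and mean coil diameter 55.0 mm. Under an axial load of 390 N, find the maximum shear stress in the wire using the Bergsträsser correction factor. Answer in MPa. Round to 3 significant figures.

242 MPa

Spring index C = D/d = 55.0/6.4 = 8.5938
K_B = (4C+2)/(4C−3) = 36.375/31.375 = 1.1594
τ₀ = 8FD/(πd³) = 8·390·55.0/(π·6.4³) = 171600/823.55 = 208.37 MPa
τ_max = K·τ₀ = 1.1594 × 208.37 = 241.57 MPa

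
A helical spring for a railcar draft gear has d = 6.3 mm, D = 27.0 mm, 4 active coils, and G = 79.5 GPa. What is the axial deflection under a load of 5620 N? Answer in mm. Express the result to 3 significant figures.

k = Gd⁴/(8D³N_a) = (79.5×10³)(6.3⁴)/(8·27.0³·4) = 198.83 N/mm
δ = F/k = 5620 / 198.83 = 28.265 mm

28.3 mm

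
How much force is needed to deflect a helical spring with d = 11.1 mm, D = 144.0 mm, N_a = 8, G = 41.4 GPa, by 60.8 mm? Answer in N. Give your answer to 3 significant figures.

200 N

k = Gd⁴/(8D³N_a) = (41.4×10³)(11.1⁴)/(8·144.0³·8) = 3.2887 N/mm
F = k·δ = 3.2887 × 60.8 = 199.95 N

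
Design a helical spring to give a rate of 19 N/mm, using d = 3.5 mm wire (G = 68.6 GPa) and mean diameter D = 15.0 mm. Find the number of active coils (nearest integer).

N_a = Gd⁴/(8D³k) = (68.6×10³ × 3.5⁴)/(8 × 15.0³ × 19)
    = 1.02943e+07 / 513000 = 20.07 → 20 coils

20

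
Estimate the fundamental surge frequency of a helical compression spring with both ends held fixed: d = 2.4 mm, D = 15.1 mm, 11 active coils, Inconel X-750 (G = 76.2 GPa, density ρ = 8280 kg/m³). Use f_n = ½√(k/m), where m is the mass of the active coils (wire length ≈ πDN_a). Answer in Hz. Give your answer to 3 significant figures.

k = Gd⁴/(8D³N_a) = (76.2×10³)(2.4⁴)/(8·15.1³·11) = 8.3442 N/mm = 8344.2 N/m
Wire length L = πDN_a = π·15.1·11 = 521.82 mm
m = ρ·(πd²/4)·L = 8280 × 4.5239×10⁻⁶ m² × 0.52182 m = 0.019546 kg
f_n = ½√(k/m) = 0.5·√(8344.2/0.019546) = 0.5·√(4.269e+05) = 326.69 Hz

327 Hz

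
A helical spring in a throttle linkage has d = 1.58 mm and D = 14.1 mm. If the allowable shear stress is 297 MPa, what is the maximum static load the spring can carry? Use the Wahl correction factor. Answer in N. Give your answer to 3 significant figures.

C = D/d = 14.1/1.58 = 8.9241
K_W = (4C−1)/(4C−4) + 0.615/C = 34.696/31.696 + 0.0689 = 1.1636
τ_max = K·8FD/(πd³) → F_max = τ_allow·πd³/(8DK)
F_max = 297·π·1.58³/(8·14.1·1.1636) = 3680.3/131.25 = 28.04 N

28.0 N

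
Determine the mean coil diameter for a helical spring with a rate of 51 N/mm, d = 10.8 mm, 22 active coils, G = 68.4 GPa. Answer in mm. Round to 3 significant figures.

47.0 mm

D = (Gd⁴/(8N_a·k))^(1/3) = (68.4×10³·10.8⁴/(8·22·51))^(1/3)
  = (103674)^(1/3) = 46.9774 mm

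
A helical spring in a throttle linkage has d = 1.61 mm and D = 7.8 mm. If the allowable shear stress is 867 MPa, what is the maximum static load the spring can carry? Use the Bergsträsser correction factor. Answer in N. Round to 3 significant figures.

C = D/d = 7.8/1.61 = 4.8447
K_B = (4C+2)/(4C−3) = 21.379/16.379 = 1.3053
τ_max = K·8FD/(πd³) → F_max = τ_allow·πd³/(8DK)
F_max = 867·π·1.61³/(8·7.8·1.3053) = 11367/81.449 = 139.56 N

140 N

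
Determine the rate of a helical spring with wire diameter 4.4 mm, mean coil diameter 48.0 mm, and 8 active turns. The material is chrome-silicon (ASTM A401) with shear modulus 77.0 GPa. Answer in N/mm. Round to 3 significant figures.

4.08 N/mm

k = Gd⁴/(8D³N_a) = (77.0×10³ × 4.4⁴) / (8 × 48.0³ × 8)
  = 2.88603e+07 / 7.07789e+06 = 4.0775 N/mm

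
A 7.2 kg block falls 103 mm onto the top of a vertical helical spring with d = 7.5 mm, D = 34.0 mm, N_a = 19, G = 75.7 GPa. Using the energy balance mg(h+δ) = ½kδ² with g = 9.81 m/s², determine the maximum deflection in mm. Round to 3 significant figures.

20.9 mm

k = Gd⁴/(8D³N_a) = (75.7×10³)(7.5⁴)/(8·34.0³·19) = 40.092 N/mm
W = mg = 7.2 × 9.81 = 70.632 N
½kδ² − Wδ − Wh = 0 → δ = (W + √(W² + 2kWh))/k
δ = (70.632 + √(4988.9 + 583350))/40.092 = (70.632 + 767.03)/40.092 = 20.893 mm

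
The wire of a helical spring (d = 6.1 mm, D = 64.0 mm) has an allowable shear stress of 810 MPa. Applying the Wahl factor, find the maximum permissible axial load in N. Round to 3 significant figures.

C = D/d = 64.0/6.1 = 10.4918
K_W = (4C−1)/(4C−4) + 0.615/C = 40.967/37.967 + 0.0586 = 1.1376
τ_max = K·8FD/(πd³) → F_max = τ_allow·πd³/(8DK)
F_max = 810·π·6.1³/(8·64.0·1.1376) = 5.776e+05/582.47 = 991.64 N

992 N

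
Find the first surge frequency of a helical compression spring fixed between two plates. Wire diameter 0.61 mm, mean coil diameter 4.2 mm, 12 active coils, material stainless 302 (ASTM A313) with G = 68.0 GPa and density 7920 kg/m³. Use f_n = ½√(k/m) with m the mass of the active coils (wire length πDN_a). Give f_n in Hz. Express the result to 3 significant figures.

950 Hz

k = Gd⁴/(8D³N_a) = (68.0×10³)(0.61⁴)/(8·4.2³·12) = 1.3238 N/mm = 1323.8 N/m
Wire length L = πDN_a = π·4.2·12 = 158.34 mm
m = ρ·(πd²/4)·L = 7920 × 0.29225×10⁻⁶ m² × 0.15834 m = 0.00036648 kg
f_n = ½√(k/m) = 0.5·√(1323.8/0.00036648) = 0.5·√(3.6121e+06) = 950.27 Hz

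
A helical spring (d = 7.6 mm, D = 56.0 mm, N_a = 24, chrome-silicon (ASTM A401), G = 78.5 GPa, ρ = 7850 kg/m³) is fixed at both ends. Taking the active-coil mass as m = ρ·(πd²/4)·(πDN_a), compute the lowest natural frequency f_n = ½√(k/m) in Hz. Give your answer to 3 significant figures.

35.9 Hz

k = Gd⁴/(8D³N_a) = (78.5×10³)(7.6⁴)/(8·56.0³·24) = 7.7671 N/mm = 7767.1 N/m
Wire length L = πDN_a = π·56.0·24 = 4222.3 mm
m = ρ·(πd²/4)·L = 7850 × 45.365×10⁻⁶ m² × 4.2223 m = 1.5036 kg
f_n = ½√(k/m) = 0.5·√(7767.1/1.5036) = 0.5·√(5165.6) = 35.936 Hz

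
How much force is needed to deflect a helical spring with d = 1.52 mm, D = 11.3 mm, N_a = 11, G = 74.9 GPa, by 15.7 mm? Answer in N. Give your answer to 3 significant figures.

k = Gd⁴/(8D³N_a) = (74.9×10³)(1.52⁴)/(8·11.3³·11) = 3.1487 N/mm
F = k·δ = 3.1487 × 15.7 = 49.435 N

49.4 N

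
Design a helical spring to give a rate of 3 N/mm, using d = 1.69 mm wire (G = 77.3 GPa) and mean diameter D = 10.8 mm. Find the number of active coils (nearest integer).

21

N_a = Gd⁴/(8D³k) = (77.3×10³ × 1.69⁴)/(8 × 10.8³ × 3)
    = 630560 / 30233.1 = 20.86 → 21 coils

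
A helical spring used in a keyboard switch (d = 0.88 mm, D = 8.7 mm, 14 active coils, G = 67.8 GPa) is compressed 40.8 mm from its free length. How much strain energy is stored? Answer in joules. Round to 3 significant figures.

0.459 J

k = Gd⁴/(8D³N_a) = (67.8×10³)(0.88⁴)/(8·8.7³·14) = 0.5513 N/mm
U = ½kδ² = 0.5 × 0.5513 × 40.8² = 458.85 N·mm = 0.45885 J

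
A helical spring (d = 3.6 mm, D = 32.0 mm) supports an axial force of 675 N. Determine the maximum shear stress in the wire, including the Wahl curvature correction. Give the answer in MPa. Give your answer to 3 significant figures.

1370 MPa

Spring index C = D/d = 32.0/3.6 = 8.8889
K_W = (4C−1)/(4C−4) + 0.615/C = 34.556/31.556 + 0.0692 = 1.1643
τ₀ = 8FD/(πd³) = 8·675·32.0/(π·3.6³) = 172800/146.57 = 1178.9 MPa
τ_max = K·τ₀ = 1.1643 × 1178.9 = 1372.6 MPa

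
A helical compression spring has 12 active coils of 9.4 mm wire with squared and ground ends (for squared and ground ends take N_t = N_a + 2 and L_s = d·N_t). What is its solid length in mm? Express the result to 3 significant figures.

squared and ground ends: N_t = N_a + 2 = 12 + 2 = 14
L_s = d·N_t = 9.4 × 14 = 131.6 mm

132 mm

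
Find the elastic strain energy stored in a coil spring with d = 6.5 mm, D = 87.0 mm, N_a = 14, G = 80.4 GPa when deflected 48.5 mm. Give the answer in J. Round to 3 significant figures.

k = Gd⁴/(8D³N_a) = (80.4×10³)(6.5⁴)/(8·87.0³·14) = 1.946 N/mm
U = ½kδ² = 0.5 × 1.946 × 48.5² = 2288.7 N·mm = 2.2887 J

2.29 J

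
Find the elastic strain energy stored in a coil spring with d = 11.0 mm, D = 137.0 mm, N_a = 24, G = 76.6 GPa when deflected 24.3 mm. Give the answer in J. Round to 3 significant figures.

k = Gd⁴/(8D³N_a) = (76.6×10³)(11.0⁴)/(8·137.0³·24) = 2.2716 N/mm
U = ½kδ² = 0.5 × 2.2716 × 24.3² = 670.69 N·mm = 0.67069 J

0.671 J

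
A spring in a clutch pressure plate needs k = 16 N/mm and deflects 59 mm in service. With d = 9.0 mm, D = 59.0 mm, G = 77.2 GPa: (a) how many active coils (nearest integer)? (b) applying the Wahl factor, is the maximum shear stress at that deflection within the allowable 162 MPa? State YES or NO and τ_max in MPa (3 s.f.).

N_a = Gd⁴/(8D³k) = (77.2×10³)(9.0⁴)/(8·59.0³·16) = 19.27 → N_a = 19
Actual rate k = Gd⁴/(8D³·19) = 16.225 N/mm
Working load F = kδ = 16.225·59 = 957.28 N
C = 59.0/9.0 = 6.5556; K_W = (4C−1)/(4C−4)+0.615/C = 1.2288
τ_max = K_W·8FD/(πd³) = 1.2288·197.29 = 242.43 MPa
τ_max > 162 MPa → exceeds allowable

(a) 19 coils; (b) NO, τ_max = 242 MPa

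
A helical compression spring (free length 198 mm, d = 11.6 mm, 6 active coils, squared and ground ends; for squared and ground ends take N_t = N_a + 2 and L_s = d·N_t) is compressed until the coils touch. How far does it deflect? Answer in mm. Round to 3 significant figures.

105 mm

N_t = 8; L_s = 11.6·8 = 92.8 mm
δ_solid = L₀ − L_s = 198 − 92.8 = 105.2 mm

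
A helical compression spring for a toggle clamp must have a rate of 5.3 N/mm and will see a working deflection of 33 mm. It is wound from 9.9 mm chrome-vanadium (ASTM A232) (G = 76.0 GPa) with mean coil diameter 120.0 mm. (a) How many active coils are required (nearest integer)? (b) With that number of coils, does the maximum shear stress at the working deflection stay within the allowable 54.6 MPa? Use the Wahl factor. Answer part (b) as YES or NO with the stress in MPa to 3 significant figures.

N_a = Gd⁴/(8D³k) = (76.0×10³)(9.9⁴)/(8·120.0³·5.3) = 9.964 → N_a = 10
Actual rate k = Gd⁴/(8D³·10) = 5.2811 N/mm
Working load F = kδ = 5.2811·33 = 174.27 N
C = 120.0/9.9 = 12.1212; K_W = (4C−1)/(4C−4)+0.615/C = 1.1182
τ_max = K_W·8FD/(πd³) = 1.1182·54.885 = 61.371 MPa
τ_max > 54.6 MPa → exceeds allowable

(a) 10 coils; (b) NO, τ_max = 61.4 MPa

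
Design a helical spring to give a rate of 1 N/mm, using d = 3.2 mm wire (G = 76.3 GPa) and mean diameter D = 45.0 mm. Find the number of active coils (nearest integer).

11

N_a = Gd⁴/(8D³k) = (76.3×10³ × 3.2⁴)/(8 × 45.0³ × 1)
    = 8.00063e+06 / 729000 = 10.97 → 11 coils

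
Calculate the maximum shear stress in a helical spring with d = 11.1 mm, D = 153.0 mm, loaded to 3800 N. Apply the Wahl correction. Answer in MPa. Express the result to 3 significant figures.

1190 MPa

Spring index C = D/d = 153.0/11.1 = 13.7838
K_W = (4C−1)/(4C−4) + 0.615/C = 54.135/51.135 + 0.0446 = 1.1033
τ₀ = 8FD/(πd³) = 8·3800·153.0/(π·11.1³) = 4.6512e+06/4296.5 = 1082.5 MPa
τ_max = K·τ₀ = 1.1033 × 1082.5 = 1194.4 MPa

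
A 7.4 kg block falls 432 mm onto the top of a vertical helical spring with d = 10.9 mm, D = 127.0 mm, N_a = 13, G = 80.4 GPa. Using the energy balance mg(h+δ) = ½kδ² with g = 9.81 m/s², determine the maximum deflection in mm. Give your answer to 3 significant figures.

k = Gd⁴/(8D³N_a) = (80.4×10³)(10.9⁴)/(8·127.0³·13) = 5.3274 N/mm
W = mg = 7.4 × 9.81 = 72.594 N
½kδ² − Wδ − Wh = 0 → δ = (W + √(W² + 2kWh))/k
δ = (72.594 + √(5269.9 + 334143))/5.3274 = (72.594 + 582.59)/5.3274 = 122.98 mm

123 mm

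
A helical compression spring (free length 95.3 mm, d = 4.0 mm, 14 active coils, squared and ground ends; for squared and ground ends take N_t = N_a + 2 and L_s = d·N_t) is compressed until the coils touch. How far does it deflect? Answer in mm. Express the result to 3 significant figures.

N_t = 16; L_s = 4.0·16 = 64 mm
δ_solid = L₀ − L_s = 95.3 − 64 = 31.3 mm

31.3 mm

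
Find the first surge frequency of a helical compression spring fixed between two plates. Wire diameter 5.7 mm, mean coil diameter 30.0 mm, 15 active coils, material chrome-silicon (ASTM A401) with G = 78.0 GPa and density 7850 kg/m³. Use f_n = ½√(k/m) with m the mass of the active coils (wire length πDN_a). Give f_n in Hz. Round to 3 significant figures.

k = Gd⁴/(8D³N_a) = (78.0×10³)(5.7⁴)/(8·30.0³·15) = 25.413 N/mm = 25413 N/m
Wire length L = πDN_a = π·30.0·15 = 1413.7 mm
m = ρ·(πd²/4)·L = 7850 × 25.518×10⁻⁶ m² × 1.4137 m = 0.28319 kg
f_n = ½√(k/m) = 0.5·√(25413/0.28319) = 0.5·√(89738) = 149.78 Hz

150 Hz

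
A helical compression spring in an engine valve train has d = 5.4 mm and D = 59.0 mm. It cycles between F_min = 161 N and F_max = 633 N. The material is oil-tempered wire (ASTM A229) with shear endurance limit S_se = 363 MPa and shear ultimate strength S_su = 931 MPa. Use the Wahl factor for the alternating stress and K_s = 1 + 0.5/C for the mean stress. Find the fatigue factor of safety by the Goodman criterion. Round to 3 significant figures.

0.887

C = D/d = 59.0/5.4 = 10.9259; K_W = (4C−1)/(4C−4)+0.615/C = 1.1318; K_s = 1+0.5/C = 1.0458
F_a = (F_max−F_min)/2 = 236 N; F_m = (F_max+F_min)/2 = 397 N
τ_a = K_W·8F_aD/(πd³) = 1.1318 × 225.18 = 254.87 MPa
τ_m = K_s·8F_mD/(πd³) = 1.0458 × 378.79 = 396.13 MPa
Goodman: 1/n_f = τ_a/S_se + τ_m/S_su = 254.87/363 + 396.13/931 = 0.70211 + 0.42549 = 1.1276
n_f = 1/1.1276 = 0.8868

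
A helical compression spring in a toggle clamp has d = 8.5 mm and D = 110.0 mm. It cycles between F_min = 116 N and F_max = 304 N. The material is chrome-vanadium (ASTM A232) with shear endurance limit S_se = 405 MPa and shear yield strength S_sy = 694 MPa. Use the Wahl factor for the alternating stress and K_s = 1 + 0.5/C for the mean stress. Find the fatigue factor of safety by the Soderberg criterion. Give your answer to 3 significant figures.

C = D/d = 110.0/8.5 = 12.9412; K_W = (4C−1)/(4C−4)+0.615/C = 1.1103; K_s = 1+0.5/C = 1.0386
F_a = (F_max−F_min)/2 = 94 N; F_m = (F_max+F_min)/2 = 210 N
τ_a = K_W·8F_aD/(πd³) = 1.1103 × 42.875 = 47.605 MPa
τ_m = K_s·8F_mD/(πd³) = 1.0386 × 95.785 = 99.485 MPa
Soderberg: 1/n_f = τ_a/S_se + τ_m/S_sy = 47.605/405 + 99.485/694 = 0.11754 + 0.14335 = 0.26089
n_f = 1/0.26089 = 3.833

3.83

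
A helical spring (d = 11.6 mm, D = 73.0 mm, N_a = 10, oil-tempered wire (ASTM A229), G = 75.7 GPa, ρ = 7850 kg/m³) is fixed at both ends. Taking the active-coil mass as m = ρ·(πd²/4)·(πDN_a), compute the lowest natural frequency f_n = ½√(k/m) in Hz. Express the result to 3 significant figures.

k = Gd⁴/(8D³N_a) = (75.7×10³)(11.6⁴)/(8·73.0³·10) = 44.042 N/mm = 44042 N/m
Wire length L = πDN_a = π·73.0·10 = 2293.4 mm
m = ρ·(πd²/4)·L = 7850 × 105.68×10⁻⁶ m² × 2.2934 m = 1.9026 kg
f_n = ½√(k/m) = 0.5·√(44042/1.9026) = 0.5·√(23148) = 76.073 Hz

76.1 Hz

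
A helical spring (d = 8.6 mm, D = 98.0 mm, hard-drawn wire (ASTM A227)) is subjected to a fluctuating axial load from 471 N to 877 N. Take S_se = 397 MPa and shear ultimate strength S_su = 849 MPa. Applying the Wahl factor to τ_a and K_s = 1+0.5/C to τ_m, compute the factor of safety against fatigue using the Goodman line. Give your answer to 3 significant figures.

C = D/d = 98.0/8.6 = 11.3953; K_W = (4C−1)/(4C−4)+0.615/C = 1.1261; K_s = 1+0.5/C = 1.0439
F_a = (F_max−F_min)/2 = 203 N; F_m = (F_max+F_min)/2 = 674 N
τ_a = K_W·8F_aD/(πd³) = 1.1261 × 79.647 = 89.691 MPa
τ_m = K_s·8F_mD/(πd³) = 1.0439 × 264.44 = 276.05 MPa
Goodman: 1/n_f = τ_a/S_se + τ_m/S_su = 89.691/397 + 276.05/849 = 0.22592 + 0.32514 = 0.55106
n_f = 1/0.55106 = 1.815

1.81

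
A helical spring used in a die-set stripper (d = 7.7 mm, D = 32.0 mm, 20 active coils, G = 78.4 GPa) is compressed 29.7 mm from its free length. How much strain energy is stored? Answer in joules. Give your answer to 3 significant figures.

23.2 J

k = Gd⁴/(8D³N_a) = (78.4×10³)(7.7⁴)/(8·32.0³·20) = 52.566 N/mm
U = ½kδ² = 0.5 × 52.566 × 29.7² = 23184 N·mm = 23.184 J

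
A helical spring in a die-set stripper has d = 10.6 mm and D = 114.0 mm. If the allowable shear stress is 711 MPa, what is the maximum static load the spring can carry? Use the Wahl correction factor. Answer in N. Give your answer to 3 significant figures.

C = D/d = 114.0/10.6 = 10.7547
K_W = (4C−1)/(4C−4) + 0.615/C = 42.019/39.019 + 0.0572 = 1.1341
τ_max = K·8FD/(πd³) → F_max = τ_allow·πd³/(8DK)
F_max = 711·π·10.6³/(8·114.0·1.1341) = 2.6603e+06/1034.3 = 2572.2 N

2570 N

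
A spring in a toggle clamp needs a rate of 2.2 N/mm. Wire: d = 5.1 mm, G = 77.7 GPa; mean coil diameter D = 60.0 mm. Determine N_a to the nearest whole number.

14

N_a = Gd⁴/(8D³k) = (77.7×10³ × 5.1⁴)/(8 × 60.0³ × 2.2)
    = 5.25656e+07 / 3.8016e+06 = 13.83 → 14 coils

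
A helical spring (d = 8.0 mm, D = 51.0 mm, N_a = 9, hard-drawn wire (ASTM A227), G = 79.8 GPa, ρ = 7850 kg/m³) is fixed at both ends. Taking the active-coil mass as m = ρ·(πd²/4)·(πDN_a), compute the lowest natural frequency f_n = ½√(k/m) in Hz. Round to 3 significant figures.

k = Gd⁴/(8D³N_a) = (79.8×10³)(8.0⁴)/(8·51.0³·9) = 34.223 N/mm = 34223 N/m
Wire length L = πDN_a = π·51.0·9 = 1442 mm
m = ρ·(πd²/4)·L = 7850 × 50.265×10⁻⁶ m² × 1.442 m = 0.56899 kg
f_n = ½√(k/m) = 0.5·√(34223/0.56899) = 0.5·√(60148) = 122.62 Hz

123 Hz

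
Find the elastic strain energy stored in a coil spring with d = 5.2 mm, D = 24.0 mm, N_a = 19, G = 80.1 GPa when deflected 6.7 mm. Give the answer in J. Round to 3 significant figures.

k = Gd⁴/(8D³N_a) = (80.1×10³)(5.2⁴)/(8·24.0³·19) = 27.872 N/mm
U = ½kδ² = 0.5 × 27.872 × 6.7² = 625.59 N·mm = 0.62559 J

0.626 J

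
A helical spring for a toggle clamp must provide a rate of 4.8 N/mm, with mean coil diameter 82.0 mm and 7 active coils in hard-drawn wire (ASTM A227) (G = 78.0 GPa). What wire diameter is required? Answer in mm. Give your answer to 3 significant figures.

6.60 mm

d = (8D³N_a·k / G)^(1/4) = (8·82.0³·7·4.8 / (78.0×10³))^0.25
  = (1900.1)^0.25 = 6.6023 mm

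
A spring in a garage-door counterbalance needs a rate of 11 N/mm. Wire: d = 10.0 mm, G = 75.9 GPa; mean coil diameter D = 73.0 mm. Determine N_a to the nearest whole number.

22

N_a = Gd⁴/(8D³k) = (75.9×10³ × 10.0⁴)/(8 × 73.0³ × 11)
    = 7.59e+08 / 3.42335e+07 = 22.17 → 22 coils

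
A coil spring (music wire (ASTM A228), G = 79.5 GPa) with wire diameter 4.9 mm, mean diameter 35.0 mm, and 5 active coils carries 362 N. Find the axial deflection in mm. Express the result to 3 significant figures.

k = Gd⁴/(8D³N_a) = (79.5×10³)(4.9⁴)/(8·35.0³·5) = 26.723 N/mm
δ = F/k = 362 / 26.723 = 13.546 mm

13.5 mm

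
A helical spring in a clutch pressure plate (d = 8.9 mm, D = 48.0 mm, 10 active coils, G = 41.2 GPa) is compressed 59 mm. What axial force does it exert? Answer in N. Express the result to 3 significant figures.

k = Gd⁴/(8D³N_a) = (41.2×10³)(8.9⁴)/(8·48.0³·10) = 29.218 N/mm
F = k·δ = 29.218 × 59 = 1723.8 N

1720 N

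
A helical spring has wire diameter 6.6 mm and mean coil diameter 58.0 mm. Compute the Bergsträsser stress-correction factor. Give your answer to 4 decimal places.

1.1555

C = D/d = 58.0/6.6 = 8.7879
K_B = (4C+2)/(4C−3) = 37.152/32.152 = 1.1555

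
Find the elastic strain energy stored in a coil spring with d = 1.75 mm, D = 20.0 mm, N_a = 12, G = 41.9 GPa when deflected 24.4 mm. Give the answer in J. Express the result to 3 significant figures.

0.152 J

k = Gd⁴/(8D³N_a) = (41.9×10³)(1.75⁴)/(8·20.0³·12) = 0.51169 N/mm
U = ½kδ² = 0.5 × 0.51169 × 24.4² = 152.32 N·mm = 0.15232 J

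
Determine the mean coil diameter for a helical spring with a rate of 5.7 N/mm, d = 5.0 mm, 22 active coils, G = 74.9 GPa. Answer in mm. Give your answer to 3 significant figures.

D = (Gd⁴/(8N_a·k))^(1/3) = (74.9×10³·5.0⁴/(8·22·5.7))^(1/3)
  = (46663.2)^(1/3) = 36.0018 mm

36.0 mm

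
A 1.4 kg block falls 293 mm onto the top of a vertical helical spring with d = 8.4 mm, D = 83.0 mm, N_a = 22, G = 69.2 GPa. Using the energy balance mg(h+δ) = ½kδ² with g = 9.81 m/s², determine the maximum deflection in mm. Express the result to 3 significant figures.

k = Gd⁴/(8D³N_a) = (69.2×10³)(8.4⁴)/(8·83.0³·22) = 3.4235 N/mm
W = mg = 1.4 × 9.81 = 13.734 N
½kδ² − Wδ − Wh = 0 → δ = (W + √(W² + 2kWh))/k
δ = (13.734 + √(188.62 + 27553.1))/3.4235 = (13.734 + 166.56)/3.4235 = 52.663 mm

52.7 mm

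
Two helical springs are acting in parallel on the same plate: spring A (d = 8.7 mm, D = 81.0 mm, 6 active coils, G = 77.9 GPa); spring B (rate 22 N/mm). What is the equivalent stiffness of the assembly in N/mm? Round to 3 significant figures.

39.5 N/mm

k_A = Gd⁴/(8D³N_a) = (77.9×10³)(8.7⁴)/(8·81.0³·6) = 17.495 N/mm
Parallel: k_eq = 17.495 + 22 = 39.495 N/mm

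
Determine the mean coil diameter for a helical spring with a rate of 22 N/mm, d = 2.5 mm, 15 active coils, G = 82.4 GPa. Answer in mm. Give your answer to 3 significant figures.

D = (Gd⁴/(8N_a·k))^(1/3) = (82.4×10³·2.5⁴/(8·15·22))^(1/3)
  = (1219.22)^(1/3) = 10.6830 mm

10.7 mm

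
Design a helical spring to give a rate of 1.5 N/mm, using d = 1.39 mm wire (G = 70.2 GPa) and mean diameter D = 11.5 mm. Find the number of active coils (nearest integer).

14

N_a = Gd⁴/(8D³k) = (70.2×10³ × 1.39⁴)/(8 × 11.5³ × 1.5)
    = 262057 / 18250.5 = 14.36 → 14 coils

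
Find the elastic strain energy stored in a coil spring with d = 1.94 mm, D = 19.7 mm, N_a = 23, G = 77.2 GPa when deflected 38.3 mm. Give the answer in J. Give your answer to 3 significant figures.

0.570 J

k = Gd⁴/(8D³N_a) = (77.2×10³)(1.94⁴)/(8·19.7³·23) = 0.77733 N/mm
U = ½kδ² = 0.5 × 0.77733 × 38.3² = 570.13 N·mm = 0.57013 J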